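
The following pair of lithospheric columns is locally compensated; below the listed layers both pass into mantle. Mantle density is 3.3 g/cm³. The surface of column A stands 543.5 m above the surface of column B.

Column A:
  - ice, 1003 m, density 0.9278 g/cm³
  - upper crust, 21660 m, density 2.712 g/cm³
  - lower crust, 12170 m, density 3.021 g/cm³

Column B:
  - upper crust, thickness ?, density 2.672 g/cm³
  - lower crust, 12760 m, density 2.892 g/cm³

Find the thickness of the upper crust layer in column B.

18300 m

Take the compensation level at the base of the deeper column (depth z_c below the surface of column A) and equate Σ ρ_i t_i down to z_c; mantle fills any gap and the z_c terms cancel.
Column A: 1003×0.9278 + 21660×2.712 + 12170×3.021 + (z_c − 34833)×3.3
Column B: 543.5×0 + x×2.672 + 12760×2.892 + (z_c − 543.5 − 12760 − x)×3.3
The z_c×3.3 term appears on both sides and cancels. Collect the known terms of each column as K = Σ(ρt)_known − 3.3 × (depth of known layers): K_A = 96438.0734 − 3.3×34833 = −18510.8266; K_B = 36901.92 − 3.3×(543.5 + 12760) = −6999.63.
Balance: K_A = K_B − x×(3.3 − 2.672), so x = (K_B − K_A)/(3.3 − 2.672) = 11511.2/0.628 = 18300 m.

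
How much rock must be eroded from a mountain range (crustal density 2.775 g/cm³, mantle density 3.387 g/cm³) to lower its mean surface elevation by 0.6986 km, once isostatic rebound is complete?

3.87 km

Net drop Δ = e − u = e − e ρ_c/ρ_m = e (ρ_m − ρ_c)/ρ_m.
e = Δ ρ_m/(ρ_m − ρ_c) = 0.6986 km × 3.387/0.612 = 3.87 km.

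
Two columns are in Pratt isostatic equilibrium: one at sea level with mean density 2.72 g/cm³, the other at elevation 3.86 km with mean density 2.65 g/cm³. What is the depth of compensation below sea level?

ρ_ref D = ρ (D + h) → D (ρ_ref − ρ) = ρ h.
D = ρ h/(ρ_ref − ρ) = 2.65 × 3.86 km/(2.72 − 2.65) = 146 km.

146 km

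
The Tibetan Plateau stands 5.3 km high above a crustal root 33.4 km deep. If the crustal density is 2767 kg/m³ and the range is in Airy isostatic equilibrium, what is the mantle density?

Airy balance: ρ_c h = (ρ_m − ρ_c) r → ρ_m = ρ_c (1 + h/r).
ρ_m = 2767 × (1 + 5.3 km/33.4 km) = 3210 kg/m³.

3210 kg/m³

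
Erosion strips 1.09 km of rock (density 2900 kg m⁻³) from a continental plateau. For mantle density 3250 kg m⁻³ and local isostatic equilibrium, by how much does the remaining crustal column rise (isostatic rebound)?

Unloading: uplift u = e ρ_c/ρ_m = 1.09 km × 2900/3250 = 0.973 km.

0.973 km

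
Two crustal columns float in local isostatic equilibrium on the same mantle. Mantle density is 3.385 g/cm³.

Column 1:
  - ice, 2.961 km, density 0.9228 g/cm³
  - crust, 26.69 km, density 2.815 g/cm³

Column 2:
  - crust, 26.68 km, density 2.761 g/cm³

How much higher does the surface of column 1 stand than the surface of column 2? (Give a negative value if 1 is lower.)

1.73 km

For any compensation level in the mantle, the mantle terms cancel and isostasy reduces to e = (Σt_1 − Σt_2) − (Σ(ρt)_1 − Σ(ρt)_2) / ρ_m.
Σt_1 = 29.651 km; Σt_2 = 26.68 km; Σ(ρt)_1 = 77.8647608; Σ(ρt)_2 = 73.66348 (in km·g/cm³).
e = (29.651 − 26.68) − (77.8647608 − 73.66348) / 3.385 = 1.73 km.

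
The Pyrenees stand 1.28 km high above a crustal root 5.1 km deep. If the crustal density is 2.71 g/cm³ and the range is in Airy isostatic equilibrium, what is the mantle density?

Airy balance: ρ_c h = (ρ_m − ρ_c) r → ρ_m = ρ_c (1 + h/r).
ρ_m = 2.71 × (1 + 1.28 km/5.1 km) = 3.39 g/cm³.

3.39 g/cm³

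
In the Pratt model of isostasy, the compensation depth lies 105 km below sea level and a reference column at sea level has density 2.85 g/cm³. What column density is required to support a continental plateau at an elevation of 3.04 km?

2.77 g/cm³

Pratt balance: ρ_ref D = ρ (D + h).
ρ = ρ_ref D/(D + h) = 2.85 × 105 km/(105 km + 3.04 km) = 2.77 g/cm³.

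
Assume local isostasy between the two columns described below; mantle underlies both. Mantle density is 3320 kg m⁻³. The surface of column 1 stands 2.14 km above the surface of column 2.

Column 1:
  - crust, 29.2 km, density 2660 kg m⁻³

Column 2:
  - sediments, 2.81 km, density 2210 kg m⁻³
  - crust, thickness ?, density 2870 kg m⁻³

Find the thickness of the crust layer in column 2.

Take the compensation level at the base of the deeper column (depth z_c below the surface of column 1) and equate Σ ρ_i t_i down to z_c; mantle fills any gap and the z_c terms cancel.
Column 1: 29.2×2660 + (z_c − 29.2)×3320
Column 2: 2.14×0 + 2.81×2210 + x×2870 + (z_c − 2.14 − 2.81 − x)×3320
The z_c×3320 term appears on both sides and cancels. Collect the known terms of each column as K = Σ(ρt)_known − 3320 × (depth of known layers): K_1 = 77672 − 3320×29.2 = −19272; K_2 = 6210.1 − 3320×(2.14 + 2.81) = −10223.9.
Balance: K_1 = K_2 − x×(3320 − 2870), so x = (K_2 − K_1)/(3320 − 2870) = 9048.1/450 = 20.1 km.

20.1 km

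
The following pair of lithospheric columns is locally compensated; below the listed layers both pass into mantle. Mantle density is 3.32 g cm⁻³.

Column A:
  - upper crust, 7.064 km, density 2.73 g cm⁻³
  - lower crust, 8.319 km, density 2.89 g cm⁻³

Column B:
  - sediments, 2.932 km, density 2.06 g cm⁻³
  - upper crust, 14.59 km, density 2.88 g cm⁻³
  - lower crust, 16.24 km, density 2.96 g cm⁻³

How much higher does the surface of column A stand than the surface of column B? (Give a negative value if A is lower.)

−2.47 km

For any compensation level in the mantle, the mantle terms cancel and isostasy reduces to e = (Σt_A − Σt_B) − (Σ(ρt)_A − Σ(ρt)_B) / ρ_m.
Σt_A = 15.383 km; Σt_B = 33.762 km; Σ(ρt)_A = 43.32663; Σ(ρt)_B = 96.12952 (in km·g cm⁻³).
e = (15.383 − 33.762) − (43.32663 − 96.12952) / 3.32 = −2.47 km.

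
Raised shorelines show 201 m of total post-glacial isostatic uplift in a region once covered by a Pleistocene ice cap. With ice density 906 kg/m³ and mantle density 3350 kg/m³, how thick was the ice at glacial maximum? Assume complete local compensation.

743 m

u = t ρ_ice/ρ_m → t = u ρ_m/ρ_ice = 201 m × 3350/906 = 743 m.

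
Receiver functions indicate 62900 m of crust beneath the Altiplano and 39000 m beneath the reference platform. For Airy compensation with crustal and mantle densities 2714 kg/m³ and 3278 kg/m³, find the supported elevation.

Excess crust Δ = 62900 m − 39000 m = 23900 m, split between elevation h and root r with h + r = Δ.
Airy balance ρ_c h = (ρ_m − ρ_c) r gives r = h ρ_c/(ρ_m − ρ_c), so h (1 + ρ_c/(ρ_m − ρ_c)) = Δ, i.e. h = Δ (ρ_m − ρ_c)/ρ_m.
h = 23900 m × 564/3278 = 4110 m.

4110 m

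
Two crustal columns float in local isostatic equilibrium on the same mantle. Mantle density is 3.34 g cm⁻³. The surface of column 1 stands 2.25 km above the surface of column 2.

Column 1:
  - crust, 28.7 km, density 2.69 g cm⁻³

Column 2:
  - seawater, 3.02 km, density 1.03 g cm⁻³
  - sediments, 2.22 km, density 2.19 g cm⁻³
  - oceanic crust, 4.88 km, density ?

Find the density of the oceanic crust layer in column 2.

Take the compensation level at the base of the deeper column (depth z_c below the surface of column 1) and equate Σ ρ_i t_i down to z_c; mantle fills any gap and the z_c terms cancel.
Column 1: 28.7×2.69 + (z_c − 28.7)×3.34
Column 2: 2.25×0 + 3.02×1.03 + 2.22×2.19 + 4.88×ρ + (z_c − 2.25 − 10.12)×3.34
The z_c×3.34 term appears on both sides and cancels. Collect the known terms of each column as K = Σ(ρt)_known − 3.34 × (depth of known layers): K_1 = 77.203 − 3.34×28.7 = −18.655; K_2 = 7.9724 − 3.34×(2.25 + 10.12) = −33.3434.
Balance: K_1 = K_2 + 4.88×ρ, so ρ = (K_1 − K_2)/4.88 = 14.6884/4.88 = 3.01 g cm⁻³.

3.01 g cm⁻³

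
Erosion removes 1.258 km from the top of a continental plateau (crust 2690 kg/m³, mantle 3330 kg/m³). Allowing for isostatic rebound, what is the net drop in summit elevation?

Rebound u = e ρ_c/ρ_m = 1.258 km × 2690/3330 = 1.016 km.
Net surface drop = e − u = 1.258 km − 1.016 km = e (ρ_m − ρ_c)/ρ_m = 0.242 km.

0.242 km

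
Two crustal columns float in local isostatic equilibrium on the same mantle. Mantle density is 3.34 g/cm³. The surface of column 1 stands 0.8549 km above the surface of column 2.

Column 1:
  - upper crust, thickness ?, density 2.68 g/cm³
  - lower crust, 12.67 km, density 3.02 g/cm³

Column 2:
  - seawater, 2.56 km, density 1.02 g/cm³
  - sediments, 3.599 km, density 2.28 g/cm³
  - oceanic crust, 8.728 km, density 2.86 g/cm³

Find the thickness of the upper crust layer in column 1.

Take the compensation level at the base of the deeper column (depth z_c below the surface of column 1) and equate Σ ρ_i t_i down to z_c; mantle fills any gap and the z_c terms cancel.
Column 1: x×2.68 + 12.67×3.02 + (z_c − 12.67 − x)×3.34
Column 2: 0.8549×0 + 2.56×1.02 + 3.599×2.28 + 8.728×2.86 + (z_c − 0.8549 − 14.887)×3.34
The z_c×3.34 term appears on both sides and cancels. Collect the known terms of each column as K = Σ(ρt)_known − 3.34 × (depth of known layers): K_1 = 38.2634 − 3.34×12.67 = −4.0544; K_2 = 35.779 − 3.34×(0.8549 + 14.887) = −16.798946.
Balance: K_1 − x×(3.34 − 2.68) = K_2, so x = (K_1 − K_2)/(3.34 − 2.68) = 12.7445/0.66 = 19.3 km.

19.3 km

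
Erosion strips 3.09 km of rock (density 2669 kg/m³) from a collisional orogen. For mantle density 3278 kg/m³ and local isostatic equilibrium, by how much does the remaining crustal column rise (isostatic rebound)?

Unloading: uplift u = e ρ_c/ρ_m = 3.09 km × 2669/3278 = 2.52 km.

2.52 km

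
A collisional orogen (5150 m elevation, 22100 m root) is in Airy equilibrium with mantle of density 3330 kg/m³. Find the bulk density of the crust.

ρ_c h = (ρ_m − ρ_c) r → ρ_c (h + r) = ρ_m r → ρ_c = ρ_m r / (h + r).
ρ_c = 3330 × 22100 m / (5150 m + 22100 m) = 2700 kg/m³.

2700 kg/m³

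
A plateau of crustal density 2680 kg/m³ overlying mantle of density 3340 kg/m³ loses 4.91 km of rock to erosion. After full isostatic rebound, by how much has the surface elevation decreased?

Rebound u = e ρ_c/ρ_m = 4.91 km × 2680/3340 = 3.94 km.
Net surface drop = e − u = 4.91 km − 3.94 km = e (ρ_m − ρ_c)/ρ_m = 0.97 km.

0.97 km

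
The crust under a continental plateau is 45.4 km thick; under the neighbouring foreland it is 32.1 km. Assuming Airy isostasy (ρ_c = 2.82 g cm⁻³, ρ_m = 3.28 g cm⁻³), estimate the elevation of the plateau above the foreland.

Excess crust Δ = 45.4 km − 32.1 km = 13.3 km, split between elevation h and root r with h + r = Δ.
Airy balance ρ_c h = (ρ_m − ρ_c) r gives r = h ρ_c/(ρ_m − ρ_c), so h (1 + ρ_c/(ρ_m − ρ_c)) = Δ, i.e. h = Δ (ρ_m − ρ_c)/ρ_m.
h = 13.3 km × 0.46/3.28 = 1.87 km.

1.87 km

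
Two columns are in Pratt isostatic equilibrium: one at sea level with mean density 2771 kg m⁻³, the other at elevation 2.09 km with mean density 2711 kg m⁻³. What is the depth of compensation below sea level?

ρ_ref D = ρ (D + h) → D (ρ_ref − ρ) = ρ h.
D = ρ h/(ρ_ref − ρ) = 2711 × 2.09 km/(2771 − 2711) = 94.4 km.

94.4 km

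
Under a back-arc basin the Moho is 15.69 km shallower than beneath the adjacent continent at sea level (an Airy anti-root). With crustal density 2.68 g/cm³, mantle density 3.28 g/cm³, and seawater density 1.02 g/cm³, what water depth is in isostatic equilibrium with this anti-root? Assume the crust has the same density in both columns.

5.67 km

Replacing a thickness d of crust by seawater at the top must be balanced by replacing crust with mantle at the base: d (ρ_c − ρ_w) = a (ρ_m − ρ_c).
d = a (ρ_m − ρ_c)/(ρ_c − ρ_w) = 15.69 km × 0.6/1.66 = 5.67 km.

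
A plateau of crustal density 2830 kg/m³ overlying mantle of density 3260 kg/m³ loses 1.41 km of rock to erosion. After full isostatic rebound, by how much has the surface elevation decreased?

Rebound u = e ρ_c/ρ_m = 1.41 km × 2830/3260 = 1.224 km.
Net surface drop = e − u = 1.41 km − 1.224 km = e (ρ_m − ρ_c)/ρ_m = 0.186 km.

0.186 km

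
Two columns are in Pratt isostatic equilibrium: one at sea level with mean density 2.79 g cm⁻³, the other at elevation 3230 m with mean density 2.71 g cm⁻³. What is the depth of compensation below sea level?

109000 m

ρ_ref D = ρ (D + h) → D (ρ_ref − ρ) = ρ h.
D = ρ h/(ρ_ref − ρ) = 2.71 × 3230 m/(2.79 − 2.71) = 109000 m.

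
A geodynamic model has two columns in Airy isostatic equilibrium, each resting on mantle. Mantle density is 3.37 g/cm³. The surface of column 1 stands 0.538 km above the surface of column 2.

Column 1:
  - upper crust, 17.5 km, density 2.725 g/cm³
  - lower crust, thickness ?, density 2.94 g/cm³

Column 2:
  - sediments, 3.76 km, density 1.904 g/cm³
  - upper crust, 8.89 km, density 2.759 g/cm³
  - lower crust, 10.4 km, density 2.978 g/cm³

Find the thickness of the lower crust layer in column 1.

Take the compensation level at the base of the deeper column (depth z_c below the surface of column 1) and equate Σ ρ_i t_i down to z_c; mantle fills any gap and the z_c terms cancel.
Column 1: 17.5×2.725 + x×2.94 + (z_c − 17.5 − x)×3.37
Column 2: 0.538×0 + 3.76×1.904 + 8.89×2.759 + 10.4×2.978 + (z_c − 0.538 − 23.05)×3.37
The z_c×3.37 term appears on both sides and cancels. Collect the known terms of each column as K = Σ(ρt)_known − 3.37 × (depth of known layers): K_1 = 47.6875 − 3.37×17.5 = −11.2875; K_2 = 62.65775 − 3.37×(0.538 + 23.05) = −16.83381.
Balance: K_1 − x×(3.37 − 2.94) = K_2, so x = (K_1 − K_2)/(3.37 − 2.94) = 5.54631/0.43 = 12.9 km.

12.9 km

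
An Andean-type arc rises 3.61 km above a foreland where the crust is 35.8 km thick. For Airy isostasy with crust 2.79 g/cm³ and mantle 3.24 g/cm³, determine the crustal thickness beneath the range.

61.8 km

Root depth r = h ρ_c / (ρ_m − ρ_c) = 3.61 km × 2.79 / 0.45 = 22.38 km.
Total thickness = T + h + r = 35.8 km + 3.61 km + 22.38 km = 61.8 km.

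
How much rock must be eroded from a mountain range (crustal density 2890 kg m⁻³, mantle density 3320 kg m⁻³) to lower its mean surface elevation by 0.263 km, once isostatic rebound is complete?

Net drop Δ = e − u = e − e ρ_c/ρ_m = e (ρ_m − ρ_c)/ρ_m.
e = Δ ρ_m/(ρ_m − ρ_c) = 0.263 km × 3320/430 = 2.03 km.

2.03 km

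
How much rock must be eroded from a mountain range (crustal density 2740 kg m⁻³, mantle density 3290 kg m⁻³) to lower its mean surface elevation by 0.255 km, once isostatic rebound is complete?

Net drop Δ = e − u = e − e ρ_c/ρ_m = e (ρ_m − ρ_c)/ρ_m.
e = Δ ρ_m/(ρ_m − ρ_c) = 0.255 km × 3290/550 = 1.53 km.

1.53 km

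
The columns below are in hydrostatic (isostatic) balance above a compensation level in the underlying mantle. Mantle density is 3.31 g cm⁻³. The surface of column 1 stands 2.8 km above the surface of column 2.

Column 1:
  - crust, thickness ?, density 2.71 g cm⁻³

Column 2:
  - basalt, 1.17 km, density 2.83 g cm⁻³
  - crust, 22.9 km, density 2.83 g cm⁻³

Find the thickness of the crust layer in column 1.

34.7 km

Take the compensation level at the base of the deeper column (depth z_c below the surface of column 1) and equate Σ ρ_i t_i down to z_c; mantle fills any gap and the z_c terms cancel.
Column 1: x×2.71 + (z_c − 0 − x)×3.31
Column 2: 2.8×0 + 1.17×2.83 + 22.9×2.83 + (z_c − 2.8 − 24.07)×3.31
The z_c×3.31 term appears on both sides and cancels. Collect the known terms of each column as K = Σ(ρt)_known − 3.31 × (depth of known layers): K_1 = 0 − 3.31×0 = 0; K_2 = 68.1181 − 3.31×(2.8 + 24.07) = −20.8216.
Balance: K_1 − x×(3.31 − 2.71) = K_2, so x = (K_1 − K_2)/(3.31 − 2.71) = 20.8216/0.6 = 34.7 km.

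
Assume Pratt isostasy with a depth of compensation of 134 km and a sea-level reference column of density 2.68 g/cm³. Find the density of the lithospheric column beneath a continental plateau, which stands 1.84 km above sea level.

2.64 g/cm³

Pratt balance: ρ_ref D = ρ (D + h).
ρ = ρ_ref D/(D + h) = 2.68 × 134 km/(134 km + 1.84 km) = 2.64 g/cm³.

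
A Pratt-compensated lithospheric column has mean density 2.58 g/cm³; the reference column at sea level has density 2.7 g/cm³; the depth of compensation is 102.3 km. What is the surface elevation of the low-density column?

ρ_ref D = ρ (D + h) → h = D (ρ_ref − ρ)/ρ.
h = 102.3 km × (2.7 − 2.58)/2.58 = 4.76 km.

4.76 km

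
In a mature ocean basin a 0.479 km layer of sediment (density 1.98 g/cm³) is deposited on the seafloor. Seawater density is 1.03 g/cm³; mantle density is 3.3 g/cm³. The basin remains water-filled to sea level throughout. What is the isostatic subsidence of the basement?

0.2 km

Submarine loading: the sediment displaces seawater, and the subsidence is in turn flooded, so s (ρ_m − ρ_w) = t (ρ_sed − ρ_w).
s = 0.479 km × (1.98 − 1.03) / (3.3 − 1.03) = 0.2 km.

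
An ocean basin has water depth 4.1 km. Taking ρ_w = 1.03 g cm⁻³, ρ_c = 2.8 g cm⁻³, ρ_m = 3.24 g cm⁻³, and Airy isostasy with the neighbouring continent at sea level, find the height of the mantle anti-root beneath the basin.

Isostatic balance requires: replacing crust with seawater at the top is compensated by replacing crust with mantle at the base: d (ρ_c − ρ_w) = a (ρ_m − ρ_c).
a = d (ρ_c − ρ_w)/(ρ_m − ρ_c) = 4.1 km × 1.77/0.44 = 16.5 km.

16.5 km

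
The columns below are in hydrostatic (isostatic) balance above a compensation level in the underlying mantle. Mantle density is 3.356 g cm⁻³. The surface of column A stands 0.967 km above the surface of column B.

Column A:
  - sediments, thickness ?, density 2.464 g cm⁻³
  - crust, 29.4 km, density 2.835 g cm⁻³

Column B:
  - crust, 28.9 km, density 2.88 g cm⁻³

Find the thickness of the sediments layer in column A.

Take the compensation level at the base of the deeper column (depth z_c below the surface of column A) and equate Σ ρ_i t_i down to z_c; mantle fills any gap and the z_c terms cancel.
Column A: x×2.464 + 29.4×2.835 + (z_c − 29.4 − x)×3.356
Column B: 0.967×0 + 28.9×2.88 + (z_c − 0.967 − 28.9)×3.356
The z_c×3.356 term appears on both sides and cancels. Collect the known terms of each column as K = Σ(ρt)_known − 3.356 × (depth of known layers): K_A = 83.349 − 3.356×29.4 = −15.3174; K_B = 83.232 − 3.356×(0.967 + 28.9) = −17.001652.
Balance: K_A − x×(3.356 − 2.464) = K_B, so x = (K_A − K_B)/(3.356 − 2.464) = 1.68425/0.892 = 1.89 km.

1.89 km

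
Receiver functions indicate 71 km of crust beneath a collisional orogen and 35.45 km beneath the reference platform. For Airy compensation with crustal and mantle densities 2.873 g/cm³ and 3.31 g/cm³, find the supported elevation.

Excess crust Δ = 71 km − 35.45 km = 35.55 km, split between elevation h and root r with h + r = Δ.
Airy balance ρ_c h = (ρ_m − ρ_c) r gives r = h ρ_c/(ρ_m − ρ_c), so h (1 + ρ_c/(ρ_m − ρ_c)) = Δ, i.e. h = Δ (ρ_m − ρ_c)/ρ_m.
h = 35.55 km × 0.437/3.31 = 4.69 km.

4.69 km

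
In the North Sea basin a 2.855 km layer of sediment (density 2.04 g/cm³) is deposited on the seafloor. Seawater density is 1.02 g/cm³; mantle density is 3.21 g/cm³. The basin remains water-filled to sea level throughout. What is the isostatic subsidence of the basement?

Submarine loading: the sediment displaces seawater, and the subsidence is in turn flooded, so s (ρ_m − ρ_w) = t (ρ_sed − ρ_w).
s = 2.855 km × (2.04 − 1.02) / (3.21 − 1.02) = 1.33 km.

1.33 km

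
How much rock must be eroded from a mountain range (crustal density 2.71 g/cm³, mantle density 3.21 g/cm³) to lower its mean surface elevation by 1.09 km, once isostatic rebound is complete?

Net drop Δ = e − u = e − e ρ_c/ρ_m = e (ρ_m − ρ_c)/ρ_m.
e = Δ ρ_m/(ρ_m − ρ_c) = 1.09 km × 3.21/0.5 = 7 km.

7 km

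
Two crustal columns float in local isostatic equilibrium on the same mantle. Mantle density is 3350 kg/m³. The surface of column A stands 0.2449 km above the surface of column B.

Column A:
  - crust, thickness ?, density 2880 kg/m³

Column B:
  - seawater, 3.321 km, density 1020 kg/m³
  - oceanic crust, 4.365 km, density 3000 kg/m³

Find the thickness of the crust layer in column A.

21.5 km

Take the compensation level at the base of the deeper column (depth z_c below the surface of column A) and equate Σ ρ_i t_i down to z_c; mantle fills any gap and the z_c terms cancel.
Column A: x×2880 + (z_c − 0 − x)×3350
Column B: 0.2449×0 + 3.321×1020 + 4.365×3000 + (z_c − 0.2449 − 7.686)×3350
The z_c×3350 term appears on both sides and cancels. Collect the known terms of each column as K = Σ(ρt)_known − 3350 × (depth of known layers): K_A = 0 − 3350×0 = 0; K_B = 16482.42 − 3350×(0.2449 + 7.686) = −10086.095.
Balance: K_A − x×(3350 − 2880) = K_B, so x = (K_A − K_B)/(3350 − 2880) = 10086.1/470 = 21.5 km.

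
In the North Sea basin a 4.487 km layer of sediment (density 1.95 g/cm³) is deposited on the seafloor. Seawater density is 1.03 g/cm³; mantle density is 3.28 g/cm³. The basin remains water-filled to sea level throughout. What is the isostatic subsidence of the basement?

Submarine loading: the sediment displaces seawater, and the subsidence is in turn flooded, so s (ρ_m − ρ_w) = t (ρ_sed − ρ_w).
s = 4.487 km × (1.95 − 1.03) / (3.28 − 1.03) = 1.83 km.

1.83 km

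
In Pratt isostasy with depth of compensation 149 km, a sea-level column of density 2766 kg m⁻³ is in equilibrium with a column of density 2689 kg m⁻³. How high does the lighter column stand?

4.27 km

ρ_ref D = ρ (D + h) → h = D (ρ_ref − ρ)/ρ.
h = 149 km × (2766 − 2689)/2689 = 4.27 km.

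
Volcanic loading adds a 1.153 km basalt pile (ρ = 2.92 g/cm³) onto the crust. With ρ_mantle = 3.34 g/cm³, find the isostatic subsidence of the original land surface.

Subaerial loading: s = t ρ_load / ρ_m.
s = 1.153 km × 2.92/3.34 = 1.01 km.

1.01 km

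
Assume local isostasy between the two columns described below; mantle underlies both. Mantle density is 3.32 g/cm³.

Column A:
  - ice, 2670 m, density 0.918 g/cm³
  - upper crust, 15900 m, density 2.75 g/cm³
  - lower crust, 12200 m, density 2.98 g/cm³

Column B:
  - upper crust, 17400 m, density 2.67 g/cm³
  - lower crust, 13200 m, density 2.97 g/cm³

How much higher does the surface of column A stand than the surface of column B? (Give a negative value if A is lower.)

For any compensation level in the mantle, the mantle terms cancel and isostasy reduces to e = (Σt_A − Σt_B) − (Σ(ρt)_A − Σ(ρt)_B) / ρ_m.
Σt_A = 30770 m; Σt_B = 30600 m; Σ(ρt)_A = 82532.06; Σ(ρt)_B = 85662 (in m·g/cm³).
e = (30770 − 30600) − (82532.06 − 85662) / 3.32 = 1110 m.

1110 m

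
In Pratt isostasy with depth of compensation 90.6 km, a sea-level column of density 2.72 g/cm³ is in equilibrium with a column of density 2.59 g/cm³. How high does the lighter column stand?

4.55 km

ρ_ref D = ρ (D + h) → h = D (ρ_ref − ρ)/ρ.
h = 90.6 km × (2.72 − 2.59)/2.59 = 4.55 km.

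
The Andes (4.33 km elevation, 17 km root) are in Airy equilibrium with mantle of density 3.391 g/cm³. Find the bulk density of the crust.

ρ_c h = (ρ_m − ρ_c) r → ρ_c (h + r) = ρ_m r → ρ_c = ρ_m r / (h + r).
ρ_c = 3.391 × 17 km / (4.33 km + 17 km) = 2.7 g/cm³.

2.7 g/cm³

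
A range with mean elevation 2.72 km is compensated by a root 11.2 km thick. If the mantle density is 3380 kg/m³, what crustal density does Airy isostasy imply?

2720 kg/m³

ρ_c h = (ρ_m − ρ_c) r → ρ_c (h + r) = ρ_m r → ρ_c = ρ_m r / (h + r).
ρ_c = 3380 × 11.2 km / (2.72 km + 11.2 km) = 2720 kg/m³.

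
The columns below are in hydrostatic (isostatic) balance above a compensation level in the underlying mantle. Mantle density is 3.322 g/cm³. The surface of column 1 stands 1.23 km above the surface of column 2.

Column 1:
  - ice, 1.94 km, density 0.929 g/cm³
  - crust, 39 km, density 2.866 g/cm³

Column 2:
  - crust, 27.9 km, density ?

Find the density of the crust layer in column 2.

2.66 g/cm³

Take the compensation level at the base of the deeper column (depth z_c below the surface of column 1) and equate Σ ρ_i t_i down to z_c; mantle fills any gap and the z_c terms cancel.
Column 1: 1.94×0.929 + 39×2.866 + (z_c − 40.94)×3.322
Column 2: 1.23×0 + 27.9×ρ + (z_c − 1.23 − 27.9)×3.322
The z_c×3.322 term appears on both sides and cancels. Collect the known terms of each column as K = Σ(ρt)_known − 3.322 × (depth of known layers): K_1 = 113.57626 − 3.322×40.94 = −22.42642; K_2 = 0 − 3.322×(1.23 + 27.9) = −96.76986.
Balance: K_1 = K_2 + 27.9×ρ, so ρ = (K_1 − K_2)/27.9 = 74.3434/27.9 = 2.66 g/cm³.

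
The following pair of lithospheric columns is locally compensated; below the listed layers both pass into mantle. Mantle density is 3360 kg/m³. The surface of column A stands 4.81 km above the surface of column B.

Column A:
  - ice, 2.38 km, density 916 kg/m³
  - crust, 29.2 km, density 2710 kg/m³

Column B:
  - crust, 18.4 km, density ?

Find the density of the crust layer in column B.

Take the compensation level at the base of the deeper column (depth z_c below the surface of column A) and equate Σ ρ_i t_i down to z_c; mantle fills any gap and the z_c terms cancel.
Column A: 2.38×916 + 29.2×2710 + (z_c − 31.58)×3360
Column B: 4.81×0 + 18.4×ρ + (z_c − 4.81 − 18.4)×3360
The z_c×3360 term appears on both sides and cancels. Collect the known terms of each column as K = Σ(ρt)_known − 3360 × (depth of known layers): K_A = 81312.08 − 3360×31.58 = −24796.72; K_B = 0 − 3360×(4.81 + 18.4) = −77985.6.
Balance: K_A = K_B + 18.4×ρ, so ρ = (K_A − K_B)/18.4 = 53188.9/18.4 = 2890 kg/m³.

2890 kg/m³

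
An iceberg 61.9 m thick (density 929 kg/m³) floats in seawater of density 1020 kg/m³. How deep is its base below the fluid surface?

Draft d = t ρ_obj/ρ_fluid = 61.9 m × 929/1020 = 56.4 m.

56.4 m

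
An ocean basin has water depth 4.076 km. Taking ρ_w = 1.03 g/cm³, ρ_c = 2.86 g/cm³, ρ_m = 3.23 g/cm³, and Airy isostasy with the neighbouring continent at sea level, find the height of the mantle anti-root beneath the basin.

By Archimedes' principle applied to the lithosphere: replacing crust with seawater at the top is compensated by replacing crust with mantle at the base: d (ρ_c − ρ_w) = a (ρ_m − ρ_c).
a = d (ρ_c − ρ_w)/(ρ_m − ρ_c) = 4.076 km × 1.83/0.37 = 20.2 km.

20.2 km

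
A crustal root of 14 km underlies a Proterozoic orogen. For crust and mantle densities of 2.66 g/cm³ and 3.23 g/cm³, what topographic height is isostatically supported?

Equating mass per unit area of the two columns: ρ_c h = (ρ_m − ρ_c) r.
h = r (ρ_m − ρ_c) / ρ_c = 14 km × (3.23 − 2.66) / 2.66 = 3 km.

3 km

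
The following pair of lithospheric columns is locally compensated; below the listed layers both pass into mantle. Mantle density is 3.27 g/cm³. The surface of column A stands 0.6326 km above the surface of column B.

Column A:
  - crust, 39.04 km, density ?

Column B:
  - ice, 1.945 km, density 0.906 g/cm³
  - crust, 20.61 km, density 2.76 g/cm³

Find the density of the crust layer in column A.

2.83 g/cm³

Take the compensation level at the base of the deeper column (depth z_c below the surface of column A) and equate Σ ρ_i t_i down to z_c; mantle fills any gap and the z_c terms cancel.
Column A: 39.04×ρ + (z_c − 39.04)×3.27
Column B: 0.6326×0 + 1.945×0.906 + 20.61×2.76 + (z_c − 0.6326 − 22.555)×3.27
The z_c×3.27 term appears on both sides and cancels. Collect the known terms of each column as K = Σ(ρt)_known − 3.27 × (depth of known layers): K_A = 0 − 3.27×39.04 = −127.6608; K_B = 58.64577 − 3.27×(0.6326 + 22.555) = −17.177682.
Balance: K_A + 39.04×ρ = K_B, so ρ = (K_B − K_A)/39.04 = 110.483/39.04 = 2.83 g/cm³.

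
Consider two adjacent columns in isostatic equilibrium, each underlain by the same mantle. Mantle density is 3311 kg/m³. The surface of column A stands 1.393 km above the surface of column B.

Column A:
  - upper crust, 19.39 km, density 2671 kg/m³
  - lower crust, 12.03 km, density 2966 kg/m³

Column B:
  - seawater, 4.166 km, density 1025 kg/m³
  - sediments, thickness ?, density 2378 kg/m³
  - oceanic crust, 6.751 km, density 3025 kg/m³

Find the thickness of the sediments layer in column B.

Take the compensation level at the base of the deeper column (depth z_c below the surface of column A) and equate Σ ρ_i t_i down to z_c; mantle fills any gap and the z_c terms cancel.
Column A: 19.39×2671 + 12.03×2966 + (z_c − 31.42)×3311
Column B: 1.393×0 + 4.166×1025 + x×2378 + 6.751×3025 + (z_c − 1.393 − 10.917 − x)×3311
The z_c×3311 term appears on both sides and cancels. Collect the known terms of each column as K = Σ(ρt)_known − 3311 × (depth of known layers): K_A = 87471.67 − 3311×31.42 = −16559.95; K_B = 24691.925 − 3311×(1.393 + 10.917) = −16066.485.
Balance: K_A = K_B − x×(3311 − 2378), so x = (K_B − K_A)/(3311 − 2378) = 493.465/933 = 0.529 km.

0.529 km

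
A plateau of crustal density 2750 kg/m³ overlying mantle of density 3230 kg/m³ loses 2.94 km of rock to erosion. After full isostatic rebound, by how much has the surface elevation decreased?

0.437 km

Rebound u = e ρ_c/ρ_m = 2.94 km × 2750/3230 = 2.503 km.
Net surface drop = e − u = 2.94 km − 2.503 km = e (ρ_m − ρ_c)/ρ_m = 0.437 km.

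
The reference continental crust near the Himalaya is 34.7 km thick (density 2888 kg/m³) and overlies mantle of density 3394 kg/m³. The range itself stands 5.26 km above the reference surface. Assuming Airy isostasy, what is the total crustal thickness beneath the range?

70 km

Root depth r = h ρ_c / (ρ_m − ρ_c) = 5.26 km × 2888 / 506 = 30.02 km.
Total thickness = T + h + r = 34.7 km + 5.26 km + 30.02 km = 70 km.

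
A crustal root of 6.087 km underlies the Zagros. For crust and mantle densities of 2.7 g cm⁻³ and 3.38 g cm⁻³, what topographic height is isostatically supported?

1.53 km

Isostatic balance requires: ρ_c h = (ρ_m − ρ_c) r.
h = r (ρ_m − ρ_c) / ρ_c = 6.087 km × (3.38 − 2.7) / 2.7 = 1.53 km.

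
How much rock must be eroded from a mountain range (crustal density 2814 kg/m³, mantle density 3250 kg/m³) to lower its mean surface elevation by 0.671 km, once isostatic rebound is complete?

5 km

Net drop Δ = e − u = e − e ρ_c/ρ_m = e (ρ_m − ρ_c)/ρ_m.
e = Δ ρ_m/(ρ_m − ρ_c) = 0.671 km × 3250/436 = 5 km.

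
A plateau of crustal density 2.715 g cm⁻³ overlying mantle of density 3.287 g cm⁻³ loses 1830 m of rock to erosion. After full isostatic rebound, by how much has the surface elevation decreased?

Rebound u = e ρ_c/ρ_m = 1830 m × 2.715/3.287 = 1512 m.
Net surface drop = e − u = 1830 m − 1512 m = e (ρ_m − ρ_c)/ρ_m = 318 m.

318 m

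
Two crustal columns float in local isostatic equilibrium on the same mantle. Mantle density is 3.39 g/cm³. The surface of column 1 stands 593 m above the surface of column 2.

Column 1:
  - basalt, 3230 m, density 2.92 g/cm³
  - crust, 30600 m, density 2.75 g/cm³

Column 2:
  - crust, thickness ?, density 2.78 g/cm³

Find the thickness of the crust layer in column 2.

31300 m

Take the compensation level at the base of the deeper column (depth z_c below the surface of column 1) and equate Σ ρ_i t_i down to z_c; mantle fills any gap and the z_c terms cancel.
Column 1: 3230×2.92 + 30600×2.75 + (z_c − 33830)×3.39
Column 2: 593×0 + x×2.78 + (z_c − 593 − 0 − x)×3.39
The z_c×3.39 term appears on both sides and cancels. Collect the known terms of each column as K = Σ(ρt)_known − 3.39 × (depth of known layers): K_1 = 93581.6 − 3.39×33830 = −21102.1; K_2 = 0 − 3.39×(593 + 0) = −2010.27.
Balance: K_1 = K_2 − x×(3.39 − 2.78), so x = (K_2 − K_1)/(3.39 − 2.78) = 19091.8/0.61 = 31300 m.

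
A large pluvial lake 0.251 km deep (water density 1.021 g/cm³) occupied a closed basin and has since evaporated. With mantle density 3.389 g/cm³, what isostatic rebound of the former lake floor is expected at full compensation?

u = d ρ_w/ρ_m = 0.251 km × 1.021/3.389 = 0.0756 km.

0.0756 km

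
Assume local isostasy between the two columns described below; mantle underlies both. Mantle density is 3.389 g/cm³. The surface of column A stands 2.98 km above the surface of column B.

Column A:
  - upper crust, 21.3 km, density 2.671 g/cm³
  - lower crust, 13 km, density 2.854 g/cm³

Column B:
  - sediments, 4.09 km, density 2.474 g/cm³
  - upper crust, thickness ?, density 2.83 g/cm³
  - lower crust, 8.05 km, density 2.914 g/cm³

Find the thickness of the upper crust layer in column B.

8.2 km

Take the compensation level at the base of the deeper column (depth z_c below the surface of column A) and equate Σ ρ_i t_i down to z_c; mantle fills any gap and the z_c terms cancel.
Column A: 21.3×2.671 + 13×2.854 + (z_c − 34.3)×3.389
Column B: 2.98×0 + 4.09×2.474 + x×2.83 + 8.05×2.914 + (z_c − 2.98 − 12.14 − x)×3.389
The z_c×3.389 term appears on both sides and cancels. Collect the known terms of each column as K = Σ(ρt)_known − 3.389 × (depth of known layers): K_A = 93.9943 − 3.389×34.3 = −22.2484; K_B = 33.57636 − 3.389×(2.98 + 12.14) = −17.66532.
Balance: K_A = K_B − x×(3.389 − 2.83), so x = (K_B − K_A)/(3.389 − 2.83) = 4.58308/0.559 = 8.2 km.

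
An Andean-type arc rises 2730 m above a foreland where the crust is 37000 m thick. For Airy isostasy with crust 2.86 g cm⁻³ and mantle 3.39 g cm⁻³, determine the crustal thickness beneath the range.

54500 m

Root depth r = h ρ_c / (ρ_m − ρ_c) = 2730 m × 2.86 / 0.53 = 14730 m.
Total thickness = T + h + r = 37000 m + 2730 m + 14730 m = 54500 m.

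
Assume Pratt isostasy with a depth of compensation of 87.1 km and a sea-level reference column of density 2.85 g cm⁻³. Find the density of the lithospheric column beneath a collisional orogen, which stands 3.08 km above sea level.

Pratt balance: ρ_ref D = ρ (D + h).
ρ = ρ_ref D/(D + h) = 2.85 × 87.1 km/(87.1 km + 3.08 km) = 2.75 g cm⁻³.

2.75 g cm⁻³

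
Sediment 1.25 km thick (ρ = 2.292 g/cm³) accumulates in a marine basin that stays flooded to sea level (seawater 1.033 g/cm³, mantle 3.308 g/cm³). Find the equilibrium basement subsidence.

0.692 km

Submarine loading: the sediment displaces seawater, and the subsidence is in turn flooded, so s (ρ_m − ρ_w) = t (ρ_sed − ρ_w).
s = 1.25 km × (2.292 − 1.033) / (3.308 − 1.033) = 0.692 km.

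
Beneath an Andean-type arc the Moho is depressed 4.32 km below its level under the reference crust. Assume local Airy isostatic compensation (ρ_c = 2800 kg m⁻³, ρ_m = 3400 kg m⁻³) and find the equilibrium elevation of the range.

0.926 km

Isostatic balance requires: ρ_c h = (ρ_m − ρ_c) r.
h = r (ρ_m − ρ_c) / ρ_c = 4.32 km × (3400 − 2800) / 2800 = 0.926 km.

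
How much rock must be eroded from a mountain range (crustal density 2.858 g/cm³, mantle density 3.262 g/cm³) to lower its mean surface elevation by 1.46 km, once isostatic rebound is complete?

Net drop Δ = e − u = e − e ρ_c/ρ_m = e (ρ_m − ρ_c)/ρ_m.
e = Δ ρ_m/(ρ_m − ρ_c) = 1.46 km × 3.262/0.404 = 11.8 km.

11.8 km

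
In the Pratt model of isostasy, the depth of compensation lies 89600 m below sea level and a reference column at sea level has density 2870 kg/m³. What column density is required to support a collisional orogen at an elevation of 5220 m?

Pratt balance: ρ_ref D = ρ (D + h).
ρ = ρ_ref D/(D + h) = 2870 × 89600 m/(89600 m + 5220 m) = 2710 kg/m³.

2710 kg/m³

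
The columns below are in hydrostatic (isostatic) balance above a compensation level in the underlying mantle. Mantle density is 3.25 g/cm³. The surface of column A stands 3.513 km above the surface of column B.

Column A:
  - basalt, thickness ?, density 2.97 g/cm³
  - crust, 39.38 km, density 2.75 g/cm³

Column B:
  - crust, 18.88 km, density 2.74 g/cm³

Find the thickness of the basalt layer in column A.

Take the compensation level at the base of the deeper column (depth z_c below the surface of column A) and equate Σ ρ_i t_i down to z_c; mantle fills any gap and the z_c terms cancel.
Column A: x×2.97 + 39.38×2.75 + (z_c − 39.38 − x)×3.25
Column B: 3.513×0 + 18.88×2.74 + (z_c − 3.513 − 18.88)×3.25
The z_c×3.25 term appears on both sides and cancels. Collect the known terms of each column as K = Σ(ρt)_known − 3.25 × (depth of known layers): K_A = 108.295 − 3.25×39.38 = −19.69; K_B = 51.7312 − 3.25×(3.513 + 18.88) = −21.04605.
Balance: K_A − x×(3.25 − 2.97) = K_B, so x = (K_A − K_B)/(3.25 − 2.97) = 1.35605/0.28 = 4.84 km.

4.84 km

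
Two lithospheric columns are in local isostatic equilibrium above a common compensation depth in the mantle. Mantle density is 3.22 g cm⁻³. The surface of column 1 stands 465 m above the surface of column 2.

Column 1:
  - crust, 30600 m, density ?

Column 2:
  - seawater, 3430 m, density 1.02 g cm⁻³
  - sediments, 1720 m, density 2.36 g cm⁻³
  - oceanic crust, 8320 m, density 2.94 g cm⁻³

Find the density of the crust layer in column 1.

2.8 g cm⁻³

Take the compensation level at the base of the deeper column (depth z_c below the surface of column 1) and equate Σ ρ_i t_i down to z_c; mantle fills any gap and the z_c terms cancel.
Column 1: 30600×ρ + (z_c − 30600)×3.22
Column 2: 465×0 + 3430×1.02 + 1720×2.36 + 8320×2.94 + (z_c − 465 − 13470)×3.22
The z_c×3.22 term appears on both sides and cancels. Collect the known terms of each column as K = Σ(ρt)_known − 3.22 × (depth of known layers): K_1 = 0 − 3.22×30600 = −98532; K_2 = 32018.6 − 3.22×(465 + 13470) = −12852.1.
Balance: K_1 + 30600×ρ = K_2, so ρ = (K_2 − K_1)/30600 = 85679.9/30600 = 2.8 g cm⁻³.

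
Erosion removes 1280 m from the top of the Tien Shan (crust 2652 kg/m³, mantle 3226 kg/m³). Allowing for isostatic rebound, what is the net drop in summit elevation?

Rebound u = e ρ_c/ρ_m = 1280 m × 2652/3226 = 1052 m.
Net surface drop = e − u = 1280 m − 1052 m = e (ρ_m − ρ_c)/ρ_m = 228 m.

228 m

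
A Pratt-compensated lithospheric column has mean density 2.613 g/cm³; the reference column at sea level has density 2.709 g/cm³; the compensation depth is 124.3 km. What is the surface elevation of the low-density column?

ρ_ref D = ρ (D + h) → h = D (ρ_ref − ρ)/ρ.
h = 124.3 km × (2.709 − 2.613)/2.613 = 4.57 km.

4.57 km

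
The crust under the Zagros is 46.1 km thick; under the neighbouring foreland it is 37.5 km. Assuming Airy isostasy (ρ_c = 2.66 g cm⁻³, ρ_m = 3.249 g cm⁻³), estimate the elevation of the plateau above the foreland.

1.56 km

Excess crust Δ = 46.1 km − 37.5 km = 8.6 km, split between elevation h and root r with h + r = Δ.
Airy balance ρ_c h = (ρ_m − ρ_c) r gives r = h ρ_c/(ρ_m − ρ_c), so h (1 + ρ_c/(ρ_m − ρ_c)) = Δ, i.e. h = Δ (ρ_m − ρ_c)/ρ_m.
h = 8.6 km × 0.589/3.249 = 1.56 km.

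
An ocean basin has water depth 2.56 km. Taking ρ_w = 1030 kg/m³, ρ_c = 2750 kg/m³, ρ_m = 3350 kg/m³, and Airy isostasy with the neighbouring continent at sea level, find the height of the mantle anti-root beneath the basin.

7.34 km

Isostatic balance requires: replacing crust with seawater at the top is compensated by replacing crust with mantle at the base: d (ρ_c − ρ_w) = a (ρ_m − ρ_c).
a = d (ρ_c − ρ_w)/(ρ_m − ρ_c) = 2.56 km × 1720/600 = 7.34 km.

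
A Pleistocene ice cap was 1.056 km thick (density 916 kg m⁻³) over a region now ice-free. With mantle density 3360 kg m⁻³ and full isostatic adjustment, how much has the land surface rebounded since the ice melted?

0.288 km

Removing the load lets mantle flow back in; uplift u satisfies ρ_ice t = ρ_m u.
u = t ρ_ice/ρ_m = 1.056 km × 916/3360 = 0.288 km.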